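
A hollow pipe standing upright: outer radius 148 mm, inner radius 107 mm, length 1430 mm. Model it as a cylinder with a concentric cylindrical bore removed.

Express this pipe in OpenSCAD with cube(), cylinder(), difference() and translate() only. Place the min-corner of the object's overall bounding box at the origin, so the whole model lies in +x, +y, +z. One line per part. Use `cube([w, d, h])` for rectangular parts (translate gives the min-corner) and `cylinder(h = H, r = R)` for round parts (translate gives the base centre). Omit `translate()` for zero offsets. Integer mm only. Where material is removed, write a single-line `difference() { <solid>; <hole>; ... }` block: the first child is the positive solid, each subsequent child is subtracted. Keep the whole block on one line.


difference() { translate([148, 148, 0]) cylinder(h = 1430, r = 148); translate([148, 148, 0]) cylinder(h = 1430, r = 107); }


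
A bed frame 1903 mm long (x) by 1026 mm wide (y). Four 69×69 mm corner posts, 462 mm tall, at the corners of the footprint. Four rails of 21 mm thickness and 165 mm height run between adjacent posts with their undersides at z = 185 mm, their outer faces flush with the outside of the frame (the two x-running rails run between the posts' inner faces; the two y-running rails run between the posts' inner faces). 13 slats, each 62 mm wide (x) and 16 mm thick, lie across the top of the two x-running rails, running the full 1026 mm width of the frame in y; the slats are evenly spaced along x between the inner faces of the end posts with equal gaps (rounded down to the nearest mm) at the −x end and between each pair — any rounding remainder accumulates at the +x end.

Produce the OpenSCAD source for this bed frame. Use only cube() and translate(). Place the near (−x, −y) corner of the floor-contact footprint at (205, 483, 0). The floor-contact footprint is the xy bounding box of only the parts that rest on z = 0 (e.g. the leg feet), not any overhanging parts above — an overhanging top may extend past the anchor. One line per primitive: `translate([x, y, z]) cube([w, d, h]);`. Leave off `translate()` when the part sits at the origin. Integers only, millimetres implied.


translate([205, 483, 0]) cube([69, 69, 462]);
translate([205, 1440, 0]) cube([69, 69, 462]);
translate([2039, 483, 0]) cube([69, 69, 462]);
translate([2039, 1440, 0]) cube([69, 69, 462]);
translate([274, 483, 185]) cube([1765, 21, 165]);
translate([274, 1488, 185]) cube([1765, 21, 165]);
translate([205, 552, 185]) cube([21, 888, 165]);
translate([2087, 552, 185]) cube([21, 888, 165]);
translate([342, 483, 350]) cube([62, 1026, 16]);
translate([472, 483, 350]) cube([62, 1026, 16]);
translate([602, 483, 350]) cube([62, 1026, 16]);
translate([732, 483, 350]) cube([62, 1026, 16]);
translate([862, 483, 350]) cube([62, 1026, 16]);
translate([992, 483, 350]) cube([62, 1026, 16]);
translate([1122, 483, 350]) cube([62, 1026, 16]);
translate([1252, 483, 350]) cube([62, 1026, 16]);
translate([1382, 483, 350]) cube([62, 1026, 16]);
translate([1512, 483, 350]) cube([62, 1026, 16]);
translate([1642, 483, 350]) cube([62, 1026, 16]);
translate([1772, 483, 350]) cube([62, 1026, 16]);
translate([1902, 483, 350]) cube([62, 1026, 16]);


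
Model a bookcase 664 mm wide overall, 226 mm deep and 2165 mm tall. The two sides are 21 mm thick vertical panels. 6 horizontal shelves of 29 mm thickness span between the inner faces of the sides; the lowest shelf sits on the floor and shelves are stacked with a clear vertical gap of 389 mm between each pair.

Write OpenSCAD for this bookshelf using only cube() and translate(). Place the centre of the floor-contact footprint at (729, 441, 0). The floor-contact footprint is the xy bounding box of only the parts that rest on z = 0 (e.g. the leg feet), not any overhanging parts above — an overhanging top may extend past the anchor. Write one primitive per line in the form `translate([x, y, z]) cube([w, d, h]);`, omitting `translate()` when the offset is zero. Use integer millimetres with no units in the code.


translate([397, 328, 0]) cube([21, 226, 2165]);
translate([1040, 328, 0]) cube([21, 226, 2165]);
translate([418, 328, 0]) cube([622, 226, 29]);
translate([418, 328, 418]) cube([622, 226, 29]);
translate([418, 328, 836]) cube([622, 226, 29]);
translate([418, 328, 1254]) cube([622, 226, 29]);
translate([418, 328, 1672]) cube([622, 226, 29]);
translate([418, 328, 2090]) cube([622, 226, 29]);


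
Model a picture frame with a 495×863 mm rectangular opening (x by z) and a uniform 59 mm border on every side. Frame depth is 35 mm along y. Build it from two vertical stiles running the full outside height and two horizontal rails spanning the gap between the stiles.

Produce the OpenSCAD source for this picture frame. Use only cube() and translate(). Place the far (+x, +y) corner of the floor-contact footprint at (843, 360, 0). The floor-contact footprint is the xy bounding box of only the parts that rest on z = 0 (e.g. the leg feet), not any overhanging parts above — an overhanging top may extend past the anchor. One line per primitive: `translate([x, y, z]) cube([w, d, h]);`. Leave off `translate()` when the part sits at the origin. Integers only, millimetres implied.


translate([230, 325, 0]) cube([59, 35, 981]);
translate([784, 325, 0]) cube([59, 35, 981]);
translate([289, 325, 0]) cube([495, 35, 59]);
translate([289, 325, 922]) cube([495, 35, 59]);


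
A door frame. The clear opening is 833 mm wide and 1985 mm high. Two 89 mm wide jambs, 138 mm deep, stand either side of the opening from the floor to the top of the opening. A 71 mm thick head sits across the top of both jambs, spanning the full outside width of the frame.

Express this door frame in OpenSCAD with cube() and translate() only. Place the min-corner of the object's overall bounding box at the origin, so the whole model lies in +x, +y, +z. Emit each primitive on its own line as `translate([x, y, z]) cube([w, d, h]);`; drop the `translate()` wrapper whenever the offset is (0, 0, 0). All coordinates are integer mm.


cube([89, 138, 1985]);
translate([922, 0, 0]) cube([89, 138, 1985]);
translate([0, 0, 1985]) cube([1011, 138, 71]);


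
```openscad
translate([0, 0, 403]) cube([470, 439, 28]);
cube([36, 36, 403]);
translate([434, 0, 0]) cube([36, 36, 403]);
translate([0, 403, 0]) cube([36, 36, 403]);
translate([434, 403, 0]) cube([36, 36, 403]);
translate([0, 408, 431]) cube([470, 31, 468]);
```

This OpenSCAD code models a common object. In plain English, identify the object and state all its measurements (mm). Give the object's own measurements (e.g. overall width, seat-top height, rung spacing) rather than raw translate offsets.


A chair. The seat is a 470×439×28 mm slab with its top at z = 431 mm, on four 36×36 mm corner legs (flush with the seat edges, standing on z = 0). A flat backrest 31 mm thick, 468 mm tall, spans the full seat width and rises from the seat top along its +y edge, rear face flush with the rear of the seat.


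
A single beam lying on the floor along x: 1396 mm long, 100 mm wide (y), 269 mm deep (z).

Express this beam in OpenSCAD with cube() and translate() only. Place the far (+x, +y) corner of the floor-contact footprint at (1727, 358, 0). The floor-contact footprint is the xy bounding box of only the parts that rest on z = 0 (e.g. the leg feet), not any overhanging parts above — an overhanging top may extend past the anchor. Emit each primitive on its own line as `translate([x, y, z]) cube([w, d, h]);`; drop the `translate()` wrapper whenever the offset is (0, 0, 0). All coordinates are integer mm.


translate([331, 258, 0]) cube([1396, 100, 269]);


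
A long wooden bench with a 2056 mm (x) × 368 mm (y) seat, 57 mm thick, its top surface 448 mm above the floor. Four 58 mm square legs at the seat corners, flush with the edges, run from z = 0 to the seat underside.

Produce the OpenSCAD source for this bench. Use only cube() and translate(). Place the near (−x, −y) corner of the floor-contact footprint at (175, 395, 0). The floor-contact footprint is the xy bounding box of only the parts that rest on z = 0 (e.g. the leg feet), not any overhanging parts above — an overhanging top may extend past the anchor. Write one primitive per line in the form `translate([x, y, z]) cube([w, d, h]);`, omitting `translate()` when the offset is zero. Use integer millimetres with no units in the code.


translate([175, 395, 391]) cube([2056, 368, 57]);
translate([175, 395, 0]) cube([58, 58, 391]);
translate([175, 705, 0]) cube([58, 58, 391]);
translate([2173, 395, 0]) cube([58, 58, 391]);
translate([2173, 705, 0]) cube([58, 58, 391]);


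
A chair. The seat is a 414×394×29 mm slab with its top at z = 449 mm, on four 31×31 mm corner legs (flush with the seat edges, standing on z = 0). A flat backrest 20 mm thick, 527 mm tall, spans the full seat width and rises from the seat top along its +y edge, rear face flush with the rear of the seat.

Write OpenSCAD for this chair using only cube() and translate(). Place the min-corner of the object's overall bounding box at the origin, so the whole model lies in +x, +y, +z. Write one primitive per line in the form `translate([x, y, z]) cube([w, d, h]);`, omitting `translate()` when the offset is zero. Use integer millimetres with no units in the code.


translate([0, 0, 420]) cube([414, 394, 29]);
cube([31, 31, 420]);
translate([383, 0, 0]) cube([31, 31, 420]);
translate([0, 363, 0]) cube([31, 31, 420]);
translate([383, 363, 0]) cube([31, 31, 420]);
translate([0, 374, 449]) cube([414, 20, 527]);


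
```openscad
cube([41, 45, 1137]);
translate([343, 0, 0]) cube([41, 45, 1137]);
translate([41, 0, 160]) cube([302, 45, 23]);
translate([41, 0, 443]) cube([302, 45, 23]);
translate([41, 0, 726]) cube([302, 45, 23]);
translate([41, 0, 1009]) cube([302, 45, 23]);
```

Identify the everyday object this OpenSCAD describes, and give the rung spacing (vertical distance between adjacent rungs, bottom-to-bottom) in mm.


A ladder. The rung spacing is 283 mm.

Two tall 41×45 posts with 4 short bars between them — a ladder. Adjacent rungs sit at z = 160 and z = 443, so the spacing is 443 − 160 = 283 mm.


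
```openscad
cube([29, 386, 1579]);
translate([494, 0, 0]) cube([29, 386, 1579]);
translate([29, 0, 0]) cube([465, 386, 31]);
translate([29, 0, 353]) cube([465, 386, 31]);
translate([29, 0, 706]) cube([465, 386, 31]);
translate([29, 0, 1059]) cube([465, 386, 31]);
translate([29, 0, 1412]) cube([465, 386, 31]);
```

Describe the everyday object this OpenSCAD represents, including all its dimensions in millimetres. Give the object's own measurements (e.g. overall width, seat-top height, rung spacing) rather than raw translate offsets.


An open bookshelf. Two side panels, each 29 mm thick, 386 mm deep and 1579 mm tall, stand 523 mm apart (outside-to-outside). Between them sit 5 shelves, each 31 mm thick and 386 mm deep, spanning the full gap between the sides. The bottom shelf rests on the floor (its underside at z = 0) and the clear gap between one shelf's top and the next shelf's underside is 322 mm.


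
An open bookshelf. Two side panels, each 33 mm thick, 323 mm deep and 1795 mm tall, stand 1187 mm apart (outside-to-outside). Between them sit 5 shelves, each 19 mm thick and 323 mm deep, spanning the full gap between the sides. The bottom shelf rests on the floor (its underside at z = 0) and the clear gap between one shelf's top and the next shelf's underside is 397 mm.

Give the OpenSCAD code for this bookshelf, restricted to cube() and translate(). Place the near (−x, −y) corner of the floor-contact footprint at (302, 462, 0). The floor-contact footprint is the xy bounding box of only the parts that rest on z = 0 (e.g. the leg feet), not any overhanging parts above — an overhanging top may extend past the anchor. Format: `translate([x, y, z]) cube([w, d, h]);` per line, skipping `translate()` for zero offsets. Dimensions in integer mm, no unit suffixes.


translate([302, 462, 0]) cube([33, 323, 1795]);
translate([1456, 462, 0]) cube([33, 323, 1795]);
translate([335, 462, 0]) cube([1121, 323, 19]);
translate([335, 462, 416]) cube([1121, 323, 19]);
translate([335, 462, 832]) cube([1121, 323, 19]);
translate([335, 462, 1248]) cube([1121, 323, 19]);
translate([335, 462, 1664]) cube([1121, 323, 19]);


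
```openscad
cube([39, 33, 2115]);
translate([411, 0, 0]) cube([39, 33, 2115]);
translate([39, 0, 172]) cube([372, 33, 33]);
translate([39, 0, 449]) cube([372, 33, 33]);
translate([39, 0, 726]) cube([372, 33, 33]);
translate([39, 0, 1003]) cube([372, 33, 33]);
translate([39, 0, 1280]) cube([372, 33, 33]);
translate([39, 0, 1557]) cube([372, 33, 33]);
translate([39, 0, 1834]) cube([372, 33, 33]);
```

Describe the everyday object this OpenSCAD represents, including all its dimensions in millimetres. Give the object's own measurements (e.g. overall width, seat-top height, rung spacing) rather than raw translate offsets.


A straight ladder. Two 39×33 mm vertical rails, 2115 mm tall, stand 450 mm apart (outside-to-outside) with their front faces coplanar on the −y side. 7 rungs, each 33 mm deep and 33 mm tall, span between the inner faces of the rails, front faces flush with the rails. The lowest rung's underside is at z = 172 mm and rungs are spaced 277 mm apart (underside to underside).


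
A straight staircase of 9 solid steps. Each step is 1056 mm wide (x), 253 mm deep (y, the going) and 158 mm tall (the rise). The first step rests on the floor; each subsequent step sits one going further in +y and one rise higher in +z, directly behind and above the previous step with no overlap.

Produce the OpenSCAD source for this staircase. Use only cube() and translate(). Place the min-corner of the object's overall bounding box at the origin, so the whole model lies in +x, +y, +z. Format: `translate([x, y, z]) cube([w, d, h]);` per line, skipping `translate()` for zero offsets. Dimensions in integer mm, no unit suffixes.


cube([1056, 253, 158]);
translate([0, 253, 158]) cube([1056, 253, 158]);
translate([0, 506, 316]) cube([1056, 253, 158]);
translate([0, 759, 474]) cube([1056, 253, 158]);
translate([0, 1012, 632]) cube([1056, 253, 158]);
translate([0, 1265, 790]) cube([1056, 253, 158]);
translate([0, 1518, 948]) cube([1056, 253, 158]);
translate([0, 1771, 1106]) cube([1056, 253, 158]);
translate([0, 2024, 1264]) cube([1056, 253, 158]);


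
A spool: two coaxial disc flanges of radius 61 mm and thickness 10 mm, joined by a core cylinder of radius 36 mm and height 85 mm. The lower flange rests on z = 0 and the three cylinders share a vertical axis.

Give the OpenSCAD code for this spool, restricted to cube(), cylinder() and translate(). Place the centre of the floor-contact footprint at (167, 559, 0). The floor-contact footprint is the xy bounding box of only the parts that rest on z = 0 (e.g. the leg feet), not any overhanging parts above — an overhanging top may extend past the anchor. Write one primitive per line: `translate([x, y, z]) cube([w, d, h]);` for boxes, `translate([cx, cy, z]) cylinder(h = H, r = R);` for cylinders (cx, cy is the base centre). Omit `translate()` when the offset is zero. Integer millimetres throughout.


translate([167, 559, 0]) cylinder(h = 10, r = 61);
translate([167, 559, 10]) cylinder(h = 85, r = 36);
translate([167, 559, 95]) cylinder(h = 10, r = 61);


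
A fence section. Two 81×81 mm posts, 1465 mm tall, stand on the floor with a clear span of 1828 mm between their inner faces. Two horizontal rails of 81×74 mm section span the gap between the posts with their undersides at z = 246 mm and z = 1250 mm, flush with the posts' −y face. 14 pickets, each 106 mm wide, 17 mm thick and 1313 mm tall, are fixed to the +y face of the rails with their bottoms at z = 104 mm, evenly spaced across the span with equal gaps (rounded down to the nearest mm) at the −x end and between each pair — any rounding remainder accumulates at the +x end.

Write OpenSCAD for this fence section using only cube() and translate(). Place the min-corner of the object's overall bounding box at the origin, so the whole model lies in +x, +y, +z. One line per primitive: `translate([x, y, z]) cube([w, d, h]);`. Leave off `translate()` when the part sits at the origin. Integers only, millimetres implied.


cube([81, 81, 1465]);
translate([1909, 0, 0]) cube([81, 81, 1465]);
translate([81, 0, 246]) cube([1828, 81, 74]);
translate([81, 0, 1250]) cube([1828, 81, 74]);
translate([103, 81, 104]) cube([106, 17, 1313]);
translate([231, 81, 104]) cube([106, 17, 1313]);
translate([359, 81, 104]) cube([106, 17, 1313]);
translate([487, 81, 104]) cube([106, 17, 1313]);
translate([615, 81, 104]) cube([106, 17, 1313]);
translate([743, 81, 104]) cube([106, 17, 1313]);
translate([871, 81, 104]) cube([106, 17, 1313]);
translate([999, 81, 104]) cube([106, 17, 1313]);
translate([1127, 81, 104]) cube([106, 17, 1313]);
translate([1255, 81, 104]) cube([106, 17, 1313]);
translate([1383, 81, 104]) cube([106, 17, 1313]);
translate([1511, 81, 104]) cube([106, 17, 1313]);
translate([1639, 81, 104]) cube([106, 17, 1313]);
translate([1767, 81, 104]) cube([106, 17, 1313]);


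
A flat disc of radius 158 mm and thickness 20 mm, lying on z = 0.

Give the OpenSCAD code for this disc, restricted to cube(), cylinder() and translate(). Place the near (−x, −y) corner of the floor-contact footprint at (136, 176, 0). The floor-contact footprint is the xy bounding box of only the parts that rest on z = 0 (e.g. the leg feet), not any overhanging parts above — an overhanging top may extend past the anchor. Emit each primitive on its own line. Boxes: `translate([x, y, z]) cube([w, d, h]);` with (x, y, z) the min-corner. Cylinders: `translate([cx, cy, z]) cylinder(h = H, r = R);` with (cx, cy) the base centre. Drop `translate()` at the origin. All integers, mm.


translate([294, 334, 0]) cylinder(h = 20, r = 158);


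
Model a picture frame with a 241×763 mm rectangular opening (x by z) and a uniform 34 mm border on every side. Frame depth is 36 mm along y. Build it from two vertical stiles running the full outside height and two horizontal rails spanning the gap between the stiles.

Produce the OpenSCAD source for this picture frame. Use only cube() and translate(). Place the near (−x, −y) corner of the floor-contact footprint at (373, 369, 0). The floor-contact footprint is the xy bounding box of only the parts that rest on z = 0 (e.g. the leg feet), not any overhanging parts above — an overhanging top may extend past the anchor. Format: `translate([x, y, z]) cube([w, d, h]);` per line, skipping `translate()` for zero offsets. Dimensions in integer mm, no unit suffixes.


translate([373, 369, 0]) cube([34, 36, 831]);
translate([648, 369, 0]) cube([34, 36, 831]);
translate([407, 369, 0]) cube([241, 36, 34]);
translate([407, 369, 797]) cube([241, 36, 34]);


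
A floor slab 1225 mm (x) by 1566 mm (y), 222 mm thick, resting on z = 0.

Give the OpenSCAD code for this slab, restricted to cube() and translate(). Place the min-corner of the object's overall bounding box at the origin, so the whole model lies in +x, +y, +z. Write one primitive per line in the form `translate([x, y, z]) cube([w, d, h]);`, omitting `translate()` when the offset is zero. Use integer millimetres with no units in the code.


cube([1225, 1566, 222]);


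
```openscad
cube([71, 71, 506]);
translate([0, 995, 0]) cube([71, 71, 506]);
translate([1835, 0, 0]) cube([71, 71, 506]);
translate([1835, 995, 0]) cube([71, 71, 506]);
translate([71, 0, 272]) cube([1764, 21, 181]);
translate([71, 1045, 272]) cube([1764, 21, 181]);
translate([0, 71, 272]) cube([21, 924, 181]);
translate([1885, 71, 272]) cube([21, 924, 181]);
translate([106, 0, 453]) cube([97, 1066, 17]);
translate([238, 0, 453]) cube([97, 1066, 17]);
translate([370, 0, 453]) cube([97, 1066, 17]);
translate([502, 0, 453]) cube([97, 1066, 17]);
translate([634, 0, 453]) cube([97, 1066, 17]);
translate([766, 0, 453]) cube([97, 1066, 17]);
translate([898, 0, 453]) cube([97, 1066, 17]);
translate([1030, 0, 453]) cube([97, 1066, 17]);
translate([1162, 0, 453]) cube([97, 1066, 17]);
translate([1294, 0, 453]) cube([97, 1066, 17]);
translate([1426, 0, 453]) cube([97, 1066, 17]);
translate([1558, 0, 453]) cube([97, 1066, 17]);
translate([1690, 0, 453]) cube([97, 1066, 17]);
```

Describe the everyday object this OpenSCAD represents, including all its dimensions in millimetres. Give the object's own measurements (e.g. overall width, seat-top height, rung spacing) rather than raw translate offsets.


A bed frame 1906 mm long (x) by 1066 mm wide (y). Four 71×71 mm corner posts, 506 mm tall, at the corners of the footprint. Four rails of 21 mm thickness and 181 mm height run between adjacent posts with their undersides at z = 272 mm, their outer faces flush with the outside of the frame (the two x-running rails run between the posts' inner faces; the two y-running rails run between the posts' inner faces). 13 slats, each 97 mm wide (x) and 17 mm thick, lie across the top of the two x-running rails, running the full 1066 mm width of the frame in y; along x they sit between the end posts with a 35 mm gap after the −x posts and between neighbouring slats, leaving 48 mm before the +x posts.


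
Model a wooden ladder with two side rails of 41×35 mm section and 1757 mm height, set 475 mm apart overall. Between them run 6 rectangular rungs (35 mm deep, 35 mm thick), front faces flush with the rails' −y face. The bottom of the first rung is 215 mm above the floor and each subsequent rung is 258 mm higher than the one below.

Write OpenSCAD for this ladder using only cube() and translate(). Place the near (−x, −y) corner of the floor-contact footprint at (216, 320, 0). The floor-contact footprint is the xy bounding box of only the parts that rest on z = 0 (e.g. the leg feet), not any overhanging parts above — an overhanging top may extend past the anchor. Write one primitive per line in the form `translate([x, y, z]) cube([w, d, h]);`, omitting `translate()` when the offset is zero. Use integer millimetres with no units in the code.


translate([216, 320, 0]) cube([41, 35, 1757]);
translate([650, 320, 0]) cube([41, 35, 1757]);
translate([257, 320, 215]) cube([393, 35, 35]);
translate([257, 320, 473]) cube([393, 35, 35]);
translate([257, 320, 731]) cube([393, 35, 35]);
translate([257, 320, 989]) cube([393, 35, 35]);
translate([257, 320, 1247]) cube([393, 35, 35]);
translate([257, 320, 1505]) cube([393, 35, 35]);


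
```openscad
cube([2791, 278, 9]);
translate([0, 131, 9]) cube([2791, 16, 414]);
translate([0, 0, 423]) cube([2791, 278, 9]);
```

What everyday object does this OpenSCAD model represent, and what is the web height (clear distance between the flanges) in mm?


An I-beam. The web height is 414 mm.

Two wide flanges with a thin centred web — an I-beam. Overall 432 mm minus two 9 mm flanges gives a web of 432 − 2·9 = 414 mm.


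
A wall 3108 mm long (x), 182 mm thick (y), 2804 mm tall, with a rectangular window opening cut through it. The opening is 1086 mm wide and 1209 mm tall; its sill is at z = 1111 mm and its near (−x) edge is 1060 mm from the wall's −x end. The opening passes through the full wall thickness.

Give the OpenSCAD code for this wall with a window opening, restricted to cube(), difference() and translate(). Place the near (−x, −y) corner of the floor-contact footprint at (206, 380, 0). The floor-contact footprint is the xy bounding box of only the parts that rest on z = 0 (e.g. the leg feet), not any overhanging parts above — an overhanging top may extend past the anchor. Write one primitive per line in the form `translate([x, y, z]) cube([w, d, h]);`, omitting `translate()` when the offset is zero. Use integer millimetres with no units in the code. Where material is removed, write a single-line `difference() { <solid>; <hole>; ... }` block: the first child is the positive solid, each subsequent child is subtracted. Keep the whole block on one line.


difference() { translate([206, 380, 0]) cube([3108, 182, 2804]); translate([1266, 380, 1111]) cube([1086, 182, 1209]); }


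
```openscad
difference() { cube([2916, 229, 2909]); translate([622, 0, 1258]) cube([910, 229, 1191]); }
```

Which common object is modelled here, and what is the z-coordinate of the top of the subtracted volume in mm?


A wall with a window opening. The window head height is 2449 mm.

A wall with a rectangular opening subtracted — a window. Sill at z = 1258, opening 1191 mm tall, so the head is at 1258 + 1191 = 2449 mm.


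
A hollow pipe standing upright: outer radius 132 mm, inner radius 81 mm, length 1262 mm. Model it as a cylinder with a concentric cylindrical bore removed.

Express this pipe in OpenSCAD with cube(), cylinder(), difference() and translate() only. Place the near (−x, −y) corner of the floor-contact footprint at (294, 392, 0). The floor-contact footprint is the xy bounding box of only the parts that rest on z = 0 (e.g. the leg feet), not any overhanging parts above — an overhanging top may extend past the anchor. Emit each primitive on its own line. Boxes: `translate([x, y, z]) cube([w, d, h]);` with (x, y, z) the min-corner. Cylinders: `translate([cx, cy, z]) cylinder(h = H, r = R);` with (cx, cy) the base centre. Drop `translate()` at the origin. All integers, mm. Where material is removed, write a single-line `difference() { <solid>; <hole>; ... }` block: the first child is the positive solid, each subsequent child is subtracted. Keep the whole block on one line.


difference() { translate([426, 524, 0]) cylinder(h = 1262, r = 132); translate([426, 524, 0]) cylinder(h = 1262, r = 81); }


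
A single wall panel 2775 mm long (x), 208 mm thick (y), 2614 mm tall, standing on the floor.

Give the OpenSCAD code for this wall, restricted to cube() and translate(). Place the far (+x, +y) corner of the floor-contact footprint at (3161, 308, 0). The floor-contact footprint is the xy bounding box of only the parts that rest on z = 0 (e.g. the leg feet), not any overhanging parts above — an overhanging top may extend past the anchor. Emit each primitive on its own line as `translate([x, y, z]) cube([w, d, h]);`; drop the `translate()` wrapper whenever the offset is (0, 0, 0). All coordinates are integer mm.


translate([386, 100, 0]) cube([2775, 208, 2614]);


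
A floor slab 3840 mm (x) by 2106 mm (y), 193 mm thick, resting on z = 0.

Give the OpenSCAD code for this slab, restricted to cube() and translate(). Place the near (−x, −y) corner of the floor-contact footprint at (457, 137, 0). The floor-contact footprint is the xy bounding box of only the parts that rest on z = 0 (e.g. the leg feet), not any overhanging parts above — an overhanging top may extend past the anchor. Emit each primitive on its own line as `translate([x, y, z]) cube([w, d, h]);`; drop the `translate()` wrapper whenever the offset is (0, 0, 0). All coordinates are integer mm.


translate([457, 137, 0]) cube([3840, 2106, 193]);


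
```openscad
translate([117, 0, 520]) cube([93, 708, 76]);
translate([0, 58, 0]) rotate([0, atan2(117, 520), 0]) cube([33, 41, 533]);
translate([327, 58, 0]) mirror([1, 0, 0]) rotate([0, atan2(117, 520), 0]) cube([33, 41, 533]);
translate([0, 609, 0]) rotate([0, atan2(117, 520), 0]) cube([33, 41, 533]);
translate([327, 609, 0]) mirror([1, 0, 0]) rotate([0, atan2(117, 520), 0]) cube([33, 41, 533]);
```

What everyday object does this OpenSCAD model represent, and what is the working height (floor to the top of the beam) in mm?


A sawhorse. The overall height is 596 mm.

A beam across two mirrored pairs of raked legs — a sawhorse. The beam's underside is at z = 520 (matching the legs' vertical rise in atan2(117, 520)) and the beam is 76 mm tall, so its top is at 520 + 76 = 596 mm. The raked legs top out at the beam's underside, so that is the highest point.


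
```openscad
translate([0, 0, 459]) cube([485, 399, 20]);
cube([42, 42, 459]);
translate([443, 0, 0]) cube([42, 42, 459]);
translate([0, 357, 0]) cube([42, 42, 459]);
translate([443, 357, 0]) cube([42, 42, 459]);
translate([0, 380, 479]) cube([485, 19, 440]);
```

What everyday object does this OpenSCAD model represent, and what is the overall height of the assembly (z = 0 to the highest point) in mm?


A chair. The overall height is 919 mm.

A slab on four corner posts with a tall panel at the back — a chair. The seat slab sits at z = 459 with thickness 20, and the 440 mm backrest starts at the seat top, so the overall height is 459 + 20 + 440 = 919 mm.


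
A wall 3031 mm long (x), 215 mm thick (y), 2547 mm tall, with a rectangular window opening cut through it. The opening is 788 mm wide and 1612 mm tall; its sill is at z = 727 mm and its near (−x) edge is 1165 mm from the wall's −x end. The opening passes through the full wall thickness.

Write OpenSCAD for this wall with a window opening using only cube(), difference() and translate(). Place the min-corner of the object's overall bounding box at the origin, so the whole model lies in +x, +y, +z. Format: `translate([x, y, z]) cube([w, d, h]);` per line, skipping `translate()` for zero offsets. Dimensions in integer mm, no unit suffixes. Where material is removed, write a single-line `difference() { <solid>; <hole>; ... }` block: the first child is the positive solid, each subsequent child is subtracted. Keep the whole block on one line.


difference() { cube([3031, 215, 2547]); translate([1165, 0, 727]) cube([788, 215, 1612]); }


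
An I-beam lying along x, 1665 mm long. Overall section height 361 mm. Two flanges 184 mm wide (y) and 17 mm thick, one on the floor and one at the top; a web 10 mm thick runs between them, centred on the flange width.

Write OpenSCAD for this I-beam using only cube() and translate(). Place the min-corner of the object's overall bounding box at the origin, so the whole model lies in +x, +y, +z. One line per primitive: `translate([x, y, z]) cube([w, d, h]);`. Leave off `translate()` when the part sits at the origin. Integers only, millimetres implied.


cube([1665, 184, 17]);
translate([0, 87, 17]) cube([1665, 10, 327]);
translate([0, 0, 344]) cube([1665, 184, 17]);


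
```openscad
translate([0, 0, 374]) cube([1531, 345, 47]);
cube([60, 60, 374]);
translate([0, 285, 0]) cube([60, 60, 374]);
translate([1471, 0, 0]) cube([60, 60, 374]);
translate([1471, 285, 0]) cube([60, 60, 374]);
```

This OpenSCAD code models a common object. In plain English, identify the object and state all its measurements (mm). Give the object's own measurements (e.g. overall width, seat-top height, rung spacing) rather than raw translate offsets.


A long wooden bench with a 1531 mm (x) × 345 mm (y) seat, 47 mm thick, its top surface 421 mm above the floor. Four 60 mm square legs at the seat corners, flush with the edges, run from z = 0 to the seat underside.


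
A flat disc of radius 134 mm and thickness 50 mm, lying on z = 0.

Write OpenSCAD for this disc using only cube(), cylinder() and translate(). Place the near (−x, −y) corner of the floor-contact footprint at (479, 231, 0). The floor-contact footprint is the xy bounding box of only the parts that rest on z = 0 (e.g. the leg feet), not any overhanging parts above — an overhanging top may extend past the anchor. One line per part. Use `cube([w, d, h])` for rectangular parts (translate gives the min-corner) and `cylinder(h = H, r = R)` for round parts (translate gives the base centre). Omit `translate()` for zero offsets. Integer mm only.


translate([613, 365, 0]) cylinder(h = 50, r = 134);


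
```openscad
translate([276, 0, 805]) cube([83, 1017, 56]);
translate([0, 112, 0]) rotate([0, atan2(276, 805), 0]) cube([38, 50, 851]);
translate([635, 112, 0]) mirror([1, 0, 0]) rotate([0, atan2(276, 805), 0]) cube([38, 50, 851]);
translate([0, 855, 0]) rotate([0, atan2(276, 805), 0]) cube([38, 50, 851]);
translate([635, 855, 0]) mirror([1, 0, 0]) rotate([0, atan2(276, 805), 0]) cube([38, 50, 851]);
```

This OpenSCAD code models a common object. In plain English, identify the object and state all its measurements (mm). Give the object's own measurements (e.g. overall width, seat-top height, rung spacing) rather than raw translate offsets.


A sawhorse. A 83×1017×56 mm beam (x, y, z) sits on two A-frame leg pairs. Each pair is two raked legs of 38×50 mm section (50 mm along y) splaying symmetrically in x. Each leg rises 805 mm vertically over 276 mm of horizontal reach and is 851 mm long along its own axis. Every leg's outer bottom edge rests on the floor and its outer top edge meets a bottom edge of the beam — the left legs (tilting toward +x) meet the beam's −x bottom edge, the right legs (their mirror images, tilting toward −x) meet its +x bottom edge — so the leg tops tuck under the beam, the beam's underside is 805 mm above the floor, and the feet are 635 mm apart outside-to-outside with the beam centred between them. The two leg pairs are set in 112 mm from either end of the beam.


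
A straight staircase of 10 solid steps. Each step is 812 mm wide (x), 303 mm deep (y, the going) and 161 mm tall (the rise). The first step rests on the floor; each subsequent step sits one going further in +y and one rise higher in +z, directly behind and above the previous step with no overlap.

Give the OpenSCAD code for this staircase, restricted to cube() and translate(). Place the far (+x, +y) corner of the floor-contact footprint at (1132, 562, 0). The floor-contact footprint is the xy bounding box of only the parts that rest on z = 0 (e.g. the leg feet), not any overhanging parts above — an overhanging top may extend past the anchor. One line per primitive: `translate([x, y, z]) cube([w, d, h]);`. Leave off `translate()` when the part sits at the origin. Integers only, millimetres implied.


translate([320, 259, 0]) cube([812, 303, 161]);
translate([320, 562, 161]) cube([812, 303, 161]);
translate([320, 865, 322]) cube([812, 303, 161]);
translate([320, 1168, 483]) cube([812, 303, 161]);
translate([320, 1471, 644]) cube([812, 303, 161]);
translate([320, 1774, 805]) cube([812, 303, 161]);
translate([320, 2077, 966]) cube([812, 303, 161]);
translate([320, 2380, 1127]) cube([812, 303, 161]);
translate([320, 2683, 1288]) cube([812, 303, 161]);
translate([320, 2986, 1449]) cube([812, 303, 161]);


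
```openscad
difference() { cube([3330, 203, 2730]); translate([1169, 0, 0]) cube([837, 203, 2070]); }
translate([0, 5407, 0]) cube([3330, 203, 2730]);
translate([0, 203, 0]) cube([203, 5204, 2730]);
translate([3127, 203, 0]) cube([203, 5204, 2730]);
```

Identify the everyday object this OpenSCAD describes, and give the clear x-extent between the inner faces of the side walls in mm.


A single room. The interior width is 2924 mm.

Four walls enclosing a rectangle with a door in the front wall — a room. Outside width 3330 minus two 203 mm walls gives 2924 mm.


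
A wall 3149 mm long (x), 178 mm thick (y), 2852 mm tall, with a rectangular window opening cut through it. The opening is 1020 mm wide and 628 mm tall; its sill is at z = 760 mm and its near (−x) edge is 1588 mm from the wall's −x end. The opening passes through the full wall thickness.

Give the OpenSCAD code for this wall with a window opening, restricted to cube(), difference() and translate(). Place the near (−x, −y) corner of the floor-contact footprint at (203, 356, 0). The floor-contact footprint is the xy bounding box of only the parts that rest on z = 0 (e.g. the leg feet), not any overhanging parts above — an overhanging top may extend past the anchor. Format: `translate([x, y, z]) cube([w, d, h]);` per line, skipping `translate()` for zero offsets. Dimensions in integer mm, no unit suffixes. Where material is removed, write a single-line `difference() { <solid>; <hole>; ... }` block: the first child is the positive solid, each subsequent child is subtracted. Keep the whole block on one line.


difference() { translate([203, 356, 0]) cube([3149, 178, 2852]); translate([1791, 356, 760]) cube([1020, 178, 628]); }


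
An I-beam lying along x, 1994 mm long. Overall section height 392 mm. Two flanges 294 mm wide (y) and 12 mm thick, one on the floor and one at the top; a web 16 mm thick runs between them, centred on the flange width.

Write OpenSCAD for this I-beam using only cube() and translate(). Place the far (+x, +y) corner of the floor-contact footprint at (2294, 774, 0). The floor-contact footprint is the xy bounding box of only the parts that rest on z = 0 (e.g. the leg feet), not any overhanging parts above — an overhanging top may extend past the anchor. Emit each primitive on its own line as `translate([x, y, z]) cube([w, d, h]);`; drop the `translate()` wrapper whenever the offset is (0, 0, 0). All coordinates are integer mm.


translate([300, 480, 0]) cube([1994, 294, 12]);
translate([300, 619, 12]) cube([1994, 16, 368]);
translate([300, 480, 380]) cube([1994, 294, 12]);


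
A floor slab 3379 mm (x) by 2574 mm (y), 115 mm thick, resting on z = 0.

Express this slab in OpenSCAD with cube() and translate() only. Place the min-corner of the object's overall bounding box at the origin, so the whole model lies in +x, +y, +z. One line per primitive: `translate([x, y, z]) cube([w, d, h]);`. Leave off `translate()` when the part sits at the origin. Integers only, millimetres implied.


cube([3379, 2574, 115]);


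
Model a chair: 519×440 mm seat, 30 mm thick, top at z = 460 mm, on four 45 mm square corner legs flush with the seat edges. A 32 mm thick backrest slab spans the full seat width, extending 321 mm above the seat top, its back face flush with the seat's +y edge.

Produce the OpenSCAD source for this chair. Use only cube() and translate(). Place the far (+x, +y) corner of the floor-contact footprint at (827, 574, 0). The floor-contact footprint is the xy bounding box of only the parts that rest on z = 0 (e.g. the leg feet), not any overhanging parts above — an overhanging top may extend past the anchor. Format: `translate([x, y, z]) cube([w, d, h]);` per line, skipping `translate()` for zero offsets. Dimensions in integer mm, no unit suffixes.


translate([308, 134, 430]) cube([519, 440, 30]);
translate([308, 134, 0]) cube([45, 45, 430]);
translate([782, 134, 0]) cube([45, 45, 430]);
translate([308, 529, 0]) cube([45, 45, 430]);
translate([782, 529, 0]) cube([45, 45, 430]);
translate([308, 542, 460]) cube([519, 32, 321]);


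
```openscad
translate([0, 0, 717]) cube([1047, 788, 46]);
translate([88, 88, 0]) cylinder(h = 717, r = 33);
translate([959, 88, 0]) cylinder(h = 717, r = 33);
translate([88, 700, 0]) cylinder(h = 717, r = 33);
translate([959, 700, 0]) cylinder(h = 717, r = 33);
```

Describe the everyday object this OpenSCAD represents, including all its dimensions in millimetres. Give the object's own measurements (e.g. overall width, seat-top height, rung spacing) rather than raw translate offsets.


A rectangular dining table. The top is 1047×788×46 mm with its upper surface at z = 763 mm. It stands on four round legs of 66 mm diameter, each leg's bounding box inset 55 mm from the nearest pair of top edges, running from the floor to the underside of the top.


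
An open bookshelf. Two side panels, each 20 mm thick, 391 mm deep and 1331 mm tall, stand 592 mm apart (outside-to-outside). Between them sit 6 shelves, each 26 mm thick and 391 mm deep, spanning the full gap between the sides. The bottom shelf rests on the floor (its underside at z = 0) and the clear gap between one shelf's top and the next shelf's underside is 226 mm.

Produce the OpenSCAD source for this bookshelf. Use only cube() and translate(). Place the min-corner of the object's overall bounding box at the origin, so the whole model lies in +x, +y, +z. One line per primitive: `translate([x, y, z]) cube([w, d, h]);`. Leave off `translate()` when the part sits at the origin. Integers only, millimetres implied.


cube([20, 391, 1331]);
translate([572, 0, 0]) cube([20, 391, 1331]);
translate([20, 0, 0]) cube([552, 391, 26]);
translate([20, 0, 252]) cube([552, 391, 26]);
translate([20, 0, 504]) cube([552, 391, 26]);
translate([20, 0, 756]) cube([552, 391, 26]);
translate([20, 0, 1008]) cube([552, 391, 26]);
translate([20, 0, 1260]) cube([552, 391, 26]);


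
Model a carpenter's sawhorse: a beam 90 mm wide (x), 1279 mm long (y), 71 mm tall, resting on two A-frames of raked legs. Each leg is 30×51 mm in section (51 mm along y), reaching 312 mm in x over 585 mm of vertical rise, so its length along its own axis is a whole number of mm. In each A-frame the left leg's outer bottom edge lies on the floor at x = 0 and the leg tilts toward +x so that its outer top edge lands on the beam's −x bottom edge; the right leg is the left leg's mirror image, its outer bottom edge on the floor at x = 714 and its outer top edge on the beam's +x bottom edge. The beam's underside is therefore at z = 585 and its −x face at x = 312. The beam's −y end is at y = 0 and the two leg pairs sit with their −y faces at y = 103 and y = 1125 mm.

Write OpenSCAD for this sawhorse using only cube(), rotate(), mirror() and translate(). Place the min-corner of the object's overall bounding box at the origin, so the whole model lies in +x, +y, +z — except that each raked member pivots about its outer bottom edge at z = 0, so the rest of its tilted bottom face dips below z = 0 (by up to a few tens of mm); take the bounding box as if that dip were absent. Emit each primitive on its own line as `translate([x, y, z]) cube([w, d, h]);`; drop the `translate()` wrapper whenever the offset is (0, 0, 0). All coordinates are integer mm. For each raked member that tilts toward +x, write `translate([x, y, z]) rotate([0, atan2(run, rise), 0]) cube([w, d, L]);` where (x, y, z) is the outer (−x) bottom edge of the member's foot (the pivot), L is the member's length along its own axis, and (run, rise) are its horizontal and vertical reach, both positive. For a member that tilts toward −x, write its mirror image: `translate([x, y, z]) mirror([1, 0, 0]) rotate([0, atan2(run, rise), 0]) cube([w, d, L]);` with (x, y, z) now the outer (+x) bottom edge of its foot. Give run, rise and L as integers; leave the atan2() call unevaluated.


// leg length = √(312² + 585²) = 663
// right-leg outer foot x = 2·312 + 90 = 714
// beam min-corner = (312, 0, 585)
translate([312, 0, 585]) cube([90, 1279, 71]);
translate([0, 103, 0]) rotate([0, atan2(312, 585), 0]) cube([30, 51, 663]);
translate([714, 103, 0]) mirror([1, 0, 0]) rotate([0, atan2(312, 585), 0]) cube([30, 51, 663]);
translate([0, 1125, 0]) rotate([0, atan2(312, 585), 0]) cube([30, 51, 663]);
translate([714, 1125, 0]) mirror([1, 0, 0]) rotate([0, atan2(312, 585), 0]) cube([30, 51, 663]);
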